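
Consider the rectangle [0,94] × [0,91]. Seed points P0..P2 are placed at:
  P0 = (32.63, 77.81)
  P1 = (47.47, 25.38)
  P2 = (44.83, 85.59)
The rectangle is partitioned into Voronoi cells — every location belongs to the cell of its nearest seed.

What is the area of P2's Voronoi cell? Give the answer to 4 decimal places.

1. box [0,94]×[0,91]: [(0, 0) (94, 0) (94, 91) (0, 91)]
2. ⊥bis P2·P0 via (38.73,81.7): [(90.8305, 0) (94, 0) (94, 91) (32.7993, 91)]  |A|=2928.8425
3. ⊥bis P2·P1 via (46.15,55.485): [(55.1945, 55.8816) (94, 57.5831) (94, 91) (32.7993, 91)]  |A|=1723.0154
4. canonical 4-gon: [(55.1945, 55.8816) (94, 57.5831) (94, 91) (32.7993, 91)]
5. shoelace: 1723.0154

Area of P2's cell: 1723.0154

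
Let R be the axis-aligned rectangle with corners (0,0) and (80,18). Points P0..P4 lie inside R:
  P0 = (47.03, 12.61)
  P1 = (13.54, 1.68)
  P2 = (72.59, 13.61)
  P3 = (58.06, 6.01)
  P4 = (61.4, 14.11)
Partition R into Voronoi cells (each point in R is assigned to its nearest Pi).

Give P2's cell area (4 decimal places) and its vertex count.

1. box [0,80]×[0,18]: [(0, 0) (80, 0) (80, 18) (0, 18)]
2. ⊥bis P2·P0 via (59.81,13.11): [(60.3229, 0) (80, 0) (80, 18) (59.6187, 18)]  |A|=360.5256
3. ⊥bis P2·P1 via (43.065,7.645): [(60.3229, 0) (80, 0) (80, 18) (59.6187, 18)]  |A|=360.5256
4. ⊥bis P2·P3 via (65.325,9.81): [(70.4562, 0) (80, 0) (80, 18) (61.0412, 18)]  |A|=256.5238
5. ⊥bis P2·P4 via (66.995,13.86): [(66.6968, 7.1873) (70.4562, 0) (80, 0) (80, 18) (67.18, 18)]  |A|=223.3351
6. canonical 5-gon: [(66.6968, 7.1873) (70.4562, 0) (80, 0) (80, 18) (67.18, 18)]
7. shoelace: 223.3351

Area of P2's cell: 223.3351 (5 vertices)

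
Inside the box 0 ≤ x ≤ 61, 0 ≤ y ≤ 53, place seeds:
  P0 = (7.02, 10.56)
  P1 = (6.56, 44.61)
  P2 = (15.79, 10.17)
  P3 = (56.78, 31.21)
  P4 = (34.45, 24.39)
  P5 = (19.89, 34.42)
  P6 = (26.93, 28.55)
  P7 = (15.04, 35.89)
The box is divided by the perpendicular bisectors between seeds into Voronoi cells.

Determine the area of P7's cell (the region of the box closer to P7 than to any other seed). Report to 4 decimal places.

Area of P7's cell: 250.8303

1. box [0,61]×[0,53]: [(0, 0) (61, 0) (61, 53) (0, 53)]
2. ⊥bis P7·P0 via (11.03,23.225): [(0, 26.7173) (61, 7.4035) (61, 53) (0, 53)]  |A|=2192.3158
3. ⊥bis P7·P1 via (10.8,40.25): [(0, 29.7472) (0, 26.7173) (61, 7.4035) (61, 53) (23.9108, 53)]  |A|=1914.3193
4. ⊥bis P7·P2 via (15.415,23.03): [(0, 29.7472) (0, 26.7173) (11.9637, 22.9294) (61, 24.3593) (61, 53) (23.9108, 53)]  |A|=1498.5947
5. ⊥bis P7·P3 via (35.91,33.55): [(0, 29.7472) (0, 26.7173) (11.9637, 22.9294) (34.7938, 23.5951) (38.0908, 53) (23.9108, 53)]  |A|=786.4911
6. ⊥bis P7·P4 via (24.745,30.14): [(0, 29.7472) (0, 26.7173) (11.9637, 22.9294) (20.6224, 23.1819) (38.0445, 52.5873) (38.0908, 53) (23.9108, 53)]  |A|=581.7332
7. ⊥bis P7·P5 via (17.465,35.155): [(22.4402, 51.5698) (0, 29.7472) (0, 26.7173) (11.9637, 22.9294) (13.7755, 22.9822)]  |A|=250.8303
8. ⊥bis P7·P6 via (20.985,32.22): [(22.4402, 51.5698) (0, 29.7472) (0, 26.7173) (11.9637, 22.9294) (13.7755, 22.9822)]  |A|=250.8303
9. canonical 5-gon: [(22.4402, 51.5698) (0, 29.7472) (0, 26.7173) (11.9637, 22.9294) (13.7755, 22.9822)]
10. shoelace: 250.8303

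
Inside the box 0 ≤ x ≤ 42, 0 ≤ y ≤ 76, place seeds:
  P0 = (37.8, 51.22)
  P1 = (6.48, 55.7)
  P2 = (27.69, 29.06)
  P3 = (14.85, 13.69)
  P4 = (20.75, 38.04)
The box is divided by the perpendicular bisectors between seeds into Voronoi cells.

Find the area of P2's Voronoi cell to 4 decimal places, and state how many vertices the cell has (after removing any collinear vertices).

1. box [0,42]×[0,76]: [(0, 0) (42, 0) (42, 76) (0, 76)]
2. ⊥bis P2·P0 via (32.745,40.14): [(0, 55.0792) (0, 0) (42, 0) (42, 35.9176)]  |A|=1910.9324
3. ⊥bis P2·P1 via (17.085,42.38): [(21.0011, 45.4979) (0, 28.7774) (0, 0) (42, 0) (42, 35.9176)]  |A|=1634.7495
4. ⊥bis P2·P3 via (21.27,21.375): [(21.0011, 45.4979) (6.3537, 33.836) (42, 4.0573) (42, 35.9176)]  |A|=760.4585
5. ⊥bis P2·P4 via (24.22,33.55): [(32.7463, 40.1394) (15.1171, 26.5151) (42, 4.0573) (42, 35.9176)]  |A|=528.499
6. canonical 4-gon: [(32.7463, 40.1394) (15.1171, 26.5151) (42, 4.0573) (42, 35.9176)]
7. shoelace: 528.499

Area of P2's cell: 528.4990 (4 vertices)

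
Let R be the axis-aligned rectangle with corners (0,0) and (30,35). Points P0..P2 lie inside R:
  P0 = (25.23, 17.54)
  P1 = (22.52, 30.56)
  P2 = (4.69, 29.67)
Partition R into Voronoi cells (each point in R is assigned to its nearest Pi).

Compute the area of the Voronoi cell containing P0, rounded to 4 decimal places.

Area of P0's cell: 521.2026

1. box [0,30]×[0,35]: [(0, 0) (30, 0) (30, 35) (0, 35)]
2. ⊥bis P0·P1 via (23.875,24.05): [(0, 19.0806) (0, 0) (30, 0) (30, 25.3249)]  |A|=666.0824
3. ⊥bis P0·P2 via (14.96,23.605): [(14.0102, 21.9967) (1.0199, 0) (30, 0) (30, 25.3249)]  |A|=521.2026
4. canonical 4-gon: [(14.0102, 21.9967) (1.0199, 0) (30, 0) (30, 25.3249)]
5. shoelace: 521.2026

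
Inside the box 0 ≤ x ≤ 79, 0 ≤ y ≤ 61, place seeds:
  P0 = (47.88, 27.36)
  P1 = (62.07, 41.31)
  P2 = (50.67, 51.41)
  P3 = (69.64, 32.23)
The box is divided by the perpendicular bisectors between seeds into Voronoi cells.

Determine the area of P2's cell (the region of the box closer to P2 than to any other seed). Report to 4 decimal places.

1. box [0,79]×[0,61]: [(0, 0) (79, 0) (79, 61) (0, 61)]
2. ⊥bis P2·P0 via (49.275,39.385): [(0, 45.1013) (79, 35.9367) (79, 61) (0, 61)]  |A|=1618.0005
3. ⊥bis P2·P1 via (56.37,46.36): [(0, 45.1013) (50.1051, 39.2887) (69.3405, 61) (0, 61)]  |A|=1151.0389
4. ⊥bis P2·P3 via (60.155,41.82): [(0, 45.1013) (50.1051, 39.2887) (69.3405, 61) (0, 61)]  |A|=1151.0389
5. canonical 4-gon: [(0, 45.1013) (50.1051, 39.2887) (69.3405, 61) (0, 61)]
6. shoelace: 1151.0389

Area of P2's cell: 1151.0389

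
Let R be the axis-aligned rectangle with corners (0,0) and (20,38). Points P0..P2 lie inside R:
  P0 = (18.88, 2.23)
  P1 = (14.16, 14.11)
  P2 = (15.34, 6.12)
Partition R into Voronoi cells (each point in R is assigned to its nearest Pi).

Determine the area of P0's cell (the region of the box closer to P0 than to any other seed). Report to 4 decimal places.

Area of P0's cell: 25.4431

1. box [0,20]×[0,38]: [(0, 0) (20, 0) (20, 38) (0, 38)]
2. ⊥bis P0·P1 via (16.52,8.17): [(0, 1.6065) (0, 0) (20, 0) (20, 9.5526)]  |A|=111.5912
3. ⊥bis P0·P2 via (17.11,4.175): [(12.5222, 0) (20, 0) (20, 6.805)]  |A|=25.4431
4. canonical 3-gon: [(12.5222, 0) (20, 0) (20, 6.805)]
5. shoelace: 25.4431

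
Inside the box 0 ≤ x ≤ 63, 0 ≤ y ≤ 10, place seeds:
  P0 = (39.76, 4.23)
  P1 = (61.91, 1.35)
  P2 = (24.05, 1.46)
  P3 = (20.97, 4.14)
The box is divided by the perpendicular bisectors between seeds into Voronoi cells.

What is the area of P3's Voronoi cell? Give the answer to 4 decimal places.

Area of P3's cell: 244.2429

1. box [0,63]×[0,10]: [(0, 0) (63, 0) (63, 10) (0, 10)]
2. ⊥bis P3·P0 via (30.365,4.185): [(0, 0) (30.385, 0) (30.3371, 10) (0, 10)]  |A|=303.611
3. ⊥bis P3·P1 via (41.44,2.745): [(0, 0) (30.385, 0) (30.3371, 10) (0, 10)]  |A|=303.611
4. ⊥bis P3·P2 via (22.51,2.8): [(0, 0) (20.0736, 0) (28.7749, 10) (0, 10)]  |A|=244.2429
5. canonical 4-gon: [(0, 0) (20.0736, 0) (28.7749, 10) (0, 10)]
6. shoelace: 244.2429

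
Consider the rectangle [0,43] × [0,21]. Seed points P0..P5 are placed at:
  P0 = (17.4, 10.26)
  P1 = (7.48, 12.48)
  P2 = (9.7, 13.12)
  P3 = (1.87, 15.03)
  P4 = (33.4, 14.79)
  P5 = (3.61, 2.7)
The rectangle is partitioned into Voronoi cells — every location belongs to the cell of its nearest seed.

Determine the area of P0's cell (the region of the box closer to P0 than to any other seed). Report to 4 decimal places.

Area of P0's cell: 257.3858

1. box [0,43]×[0,21]: [(0, 0) (43, 0) (43, 21) (0, 21)]
2. ⊥bis P0·P1 via (12.44,11.37): [(9.8955, 0) (43, 0) (43, 21) (14.5951, 21)]  |A|=645.8486
3. ⊥bis P0·P2 via (13.55,11.69): [(10.9376, 4.6567) (9.8955, 0) (43, 0) (43, 21) (17.008, 21)]  |A|=626.1313
4. ⊥bis P0·P3 via (9.635,12.645): [(10.9376, 4.6567) (9.8955, 0) (43, 0) (43, 21) (17.008, 21)]  |A|=626.1313
5. ⊥bis P0·P4 via (25.4,12.525): [(10.9376, 4.6567) (9.8955, 0) (28.9461, 0) (23.0005, 21) (17.008, 21)]  |A|=268.5711
6. ⊥bis P0·P5 via (10.505,6.48): [(11.1666, 5.2732) (14.0575, 0) (28.9461, 0) (23.0005, 21) (17.008, 21)]  |A|=257.3858
7. canonical 5-gon: [(11.1666, 5.2732) (14.0575, 0) (28.9461, 0) (23.0005, 21) (17.008, 21)]
8. shoelace: 257.3858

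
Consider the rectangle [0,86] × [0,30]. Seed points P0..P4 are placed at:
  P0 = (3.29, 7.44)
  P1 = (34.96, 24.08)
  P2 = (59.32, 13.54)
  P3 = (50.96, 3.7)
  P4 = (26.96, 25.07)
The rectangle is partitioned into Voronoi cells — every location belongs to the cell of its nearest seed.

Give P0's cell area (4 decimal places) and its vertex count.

Area of P0's cell: 481.6128 (5 vertices)

1. box [0,86]×[0,30]: [(0, 0) (86, 0) (86, 30) (0, 30)]
2. ⊥bis P0·P1 via (19.125,15.76): [(0, 0) (27.4056, 0) (11.643, 30) (0, 30)]  |A|=585.7295
3. ⊥bis P0·P2 via (31.305,10.49): [(0, 0) (27.4056, 0) (11.643, 30) (0, 30)]  |A|=585.7295
4. ⊥bis P0·P3 via (27.125,5.57): [(0, 0) (26.688, 0) (26.7812, 1.1883) (11.643, 30) (0, 30)]  |A|=585.3032
5. ⊥bis P0·P4 via (15.125,16.255): [(0, 0) (26.688, 0) (26.7399, 0.6609) (4.8874, 30) (0, 30)]  |A|=481.6128
6. canonical 5-gon: [(0, 0) (26.688, 0) (26.7399, 0.6609) (4.8874, 30) (0, 30)]
7. shoelace: 481.6128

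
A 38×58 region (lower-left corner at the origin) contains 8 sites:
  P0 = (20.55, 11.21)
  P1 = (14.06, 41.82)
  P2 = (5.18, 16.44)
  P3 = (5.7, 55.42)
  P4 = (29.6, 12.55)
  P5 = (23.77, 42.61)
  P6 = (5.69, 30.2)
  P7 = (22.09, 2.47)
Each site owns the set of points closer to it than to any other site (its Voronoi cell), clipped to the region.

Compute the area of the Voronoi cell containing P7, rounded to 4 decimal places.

1. box [0,38]×[0,58]: [(0, 0) (38, 0) (38, 58) (0, 58)]
2. ⊥bis P7·P0 via (21.32,6.84): [(0, 3.0834) (0, 0) (38, 0) (38, 9.779)]  |A|=244.3861
3. ⊥bis P7·P1 via (18.075,22.145): [(0, 3.0834) (0, 0) (38, 0) (38, 9.779)]  |A|=244.3861
4. ⊥bis P7·P2 via (13.635,9.455): [(9.7973, 4.8097) (5.8239, 0) (38, 0) (38, 9.779)]  |A|=215.2761
5. ⊥bis P7·P3 via (13.895,28.945): [(9.7973, 4.8097) (5.8239, 0) (38, 0) (38, 9.779)]  |A|=215.2761
6. ⊥bis P7·P4 via (25.845,7.51): [(25.7068, 7.613) (9.7973, 4.8097) (5.8239, 0) (35.925, 0)]  |A|=147.2699
7. ⊥bis P7·P5 via (22.93,22.54): [(25.7068, 7.613) (9.7973, 4.8097) (5.8239, 0) (35.925, 0)]  |A|=147.2699
8. ⊥bis P7·P6 via (13.89,16.335): [(25.7068, 7.613) (9.7973, 4.8097) (5.8239, 0) (35.925, 0)]  |A|=147.2699
9. canonical 4-gon: [(25.7068, 7.613) (9.7973, 4.8097) (5.8239, 0) (35.925, 0)]
10. shoelace: 147.2699

Area of P7's cell: 147.2699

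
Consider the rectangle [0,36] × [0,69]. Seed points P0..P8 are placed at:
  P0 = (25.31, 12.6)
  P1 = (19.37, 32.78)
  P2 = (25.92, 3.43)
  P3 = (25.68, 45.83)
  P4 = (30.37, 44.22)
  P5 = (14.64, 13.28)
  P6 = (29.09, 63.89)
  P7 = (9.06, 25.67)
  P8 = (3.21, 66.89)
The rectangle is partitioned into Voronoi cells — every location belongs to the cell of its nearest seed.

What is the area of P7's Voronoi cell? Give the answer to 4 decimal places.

Area of P7's cell: 329.1479

1. box [0,36]×[0,69]: [(0, 0) (36, 0) (36, 69) (0, 69)]
2. ⊥bis P7·P0 via (17.185,19.135): [(0, 0) (1.7946, 0) (36, 42.5278) (36, 69) (0, 69)]  |A|=1756.6594
3. ⊥bis P7·P1 via (14.215,29.225): [(0, 49.8377) (0, 0) (1.7946, 0) (19.3322, 21.8047)]  |A|=501.3024
4. ⊥bis P7·P2 via (17.49,14.55): [(0, 49.8377) (0, 1.2909) (7.259, 6.7939) (19.3322, 21.8047)]  |A|=490.5208
5. ⊥bis P7·P3 via (17.37,35.75): [(0, 49.8377) (0, 1.2909) (7.259, 6.7939) (19.3322, 21.8047)]  |A|=490.5208
6. ⊥bis P7·P4 via (19.715,34.945): [(0, 49.8377) (0, 1.2909) (7.259, 6.7939) (19.3322, 21.8047)]  |A|=490.5208
7. ⊥bis P7·P5 via (11.85,19.475): [(18.785, 22.5982) (0, 49.8377) (0, 14.1382)]  |A|=335.3072
8. ⊥bis P7·P6 via (19.075,44.78): [(18.785, 22.5982) (0, 49.8377) (0, 14.1382)]  |A|=335.3072
9. ⊥bis P7·P8 via (6.135,46.28): [(18.785, 22.5982) (2.7817, 45.8041) (0, 45.4093) (0, 14.1382)]  |A|=329.1479
10. canonical 4-gon: [(18.785, 22.5982) (2.7817, 45.8041) (0, 45.4093) (0, 14.1382)]
11. shoelace: 329.1479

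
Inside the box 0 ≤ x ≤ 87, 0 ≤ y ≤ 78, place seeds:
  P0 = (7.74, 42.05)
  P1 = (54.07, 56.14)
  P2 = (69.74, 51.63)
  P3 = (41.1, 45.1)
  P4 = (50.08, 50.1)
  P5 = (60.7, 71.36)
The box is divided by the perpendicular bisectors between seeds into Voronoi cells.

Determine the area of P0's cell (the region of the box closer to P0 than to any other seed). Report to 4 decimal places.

1. box [0,87]×[0,78]: [(0, 0) (87, 0) (87, 78) (0, 78)]
2. ⊥bis P0·P1 via (30.905,49.095): [(0, 0) (45.8359, 0) (22.1143, 78) (0, 78)]  |A|=2650.0592
3. ⊥bis P0·P2 via (38.74,46.84): [(0, 0) (45.8359, 0) (22.1143, 78) (0, 78)]  |A|=2650.0592
4. ⊥bis P0·P3 via (24.42,43.575): [(0, 0) (28.4039, 0) (21.2726, 78) (0, 78)]  |A|=1937.3857
5. ⊥bis P0·P4 via (28.91,46.075): [(0, 0) (28.4039, 0) (21.2726, 78) (0, 78)]  |A|=1937.3857
6. ⊥bis P0·P5 via (34.22,56.705): [(0, 0) (28.4039, 0) (21.2726, 78) (0, 78)]  |A|=1937.3857
7. canonical 4-gon: [(0, 0) (28.4039, 0) (21.2726, 78) (0, 78)]
8. shoelace: 1937.3857

Area of P0's cell: 1937.3857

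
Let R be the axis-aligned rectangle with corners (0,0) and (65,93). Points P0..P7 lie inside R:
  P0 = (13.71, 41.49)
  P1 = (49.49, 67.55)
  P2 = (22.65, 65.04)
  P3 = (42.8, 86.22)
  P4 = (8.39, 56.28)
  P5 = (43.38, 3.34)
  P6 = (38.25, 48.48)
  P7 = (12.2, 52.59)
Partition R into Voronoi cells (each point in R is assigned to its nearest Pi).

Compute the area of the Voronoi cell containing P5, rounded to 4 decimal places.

1. box [0,65]×[0,93]: [(0, 0) (65, 0) (65, 93) (0, 93)]
2. ⊥bis P5·P0 via (28.545,22.415): [(0, 0.215) (0, 0) (65, 0) (65, 50.7668)]  |A|=1656.9072
3. ⊥bis P5·P1 via (46.435,35.445): [(45.4229, 35.5413) (0, 0.215) (0, 0) (65, 0) (65, 33.6784)]  |A|=1489.6375
4. ⊥bis P5·P2 via (33.015,34.19): [(45.4229, 35.5413) (0, 0.215) (0, 0) (65, 0) (65, 33.6784)]  |A|=1489.6375
5. ⊥bis P5·P3 via (43.09,44.78): [(45.4229, 35.5413) (0, 0.215) (0, 0) (65, 0) (65, 33.6784)]  |A|=1489.6375
6. ⊥bis P5·P4 via (25.885,29.81): [(45.4229, 35.5413) (0, 0.215) (0, 0) (65, 0) (65, 33.6784)]  |A|=1489.6375
7. ⊥bis P5·P6 via (40.815,25.91): [(31.7081, 24.875) (0, 0.215) (0, 0) (65, 0) (65, 28.6585)]  |A|=1288.8953
8. ⊥bis P5·P7 via (27.79,27.965): [(31.7081, 24.875) (0, 0.215) (0, 0) (65, 0) (65, 28.6585)]  |A|=1288.8953
9. canonical 5-gon: [(31.7081, 24.875) (0, 0.215) (0, 0) (65, 0) (65, 28.6585)]
10. shoelace: 1288.8953

Area of P5's cell: 1288.8953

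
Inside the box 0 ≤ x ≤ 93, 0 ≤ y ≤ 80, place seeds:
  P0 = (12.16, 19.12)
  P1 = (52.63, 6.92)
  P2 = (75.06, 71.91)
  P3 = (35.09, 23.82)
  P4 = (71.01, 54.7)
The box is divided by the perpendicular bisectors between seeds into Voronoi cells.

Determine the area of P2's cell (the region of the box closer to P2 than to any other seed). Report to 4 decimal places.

Area of P2's cell: 938.7581

1. box [0,93]×[0,80]: [(0, 0) (93, 0) (93, 80) (0, 80)]
2. ⊥bis P2·P0 via (43.61,45.515): [(81.8093, 0) (93, 0) (93, 80) (14.6678, 80)]  |A|=3580.9147
3. ⊥bis P2·P1 via (63.845,39.415): [(42.5659, 46.7591) (93, 29.3527) (93, 80) (14.6678, 80)]  |A|=2579.0924
4. ⊥bis P2·P3 via (55.075,47.865): [(66.2334, 38.5907) (93, 29.3527) (93, 80) (16.4117, 80)]  |A|=2263.5617
5. ⊥bis P2·P4 via (73.035,63.305): [(22.0676, 75.2991) (93, 58.6067) (93, 80) (16.4117, 80)]  |A|=938.7581
6. canonical 4-gon: [(22.0676, 75.2991) (93, 58.6067) (93, 80) (16.4117, 80)]
7. shoelace: 938.7581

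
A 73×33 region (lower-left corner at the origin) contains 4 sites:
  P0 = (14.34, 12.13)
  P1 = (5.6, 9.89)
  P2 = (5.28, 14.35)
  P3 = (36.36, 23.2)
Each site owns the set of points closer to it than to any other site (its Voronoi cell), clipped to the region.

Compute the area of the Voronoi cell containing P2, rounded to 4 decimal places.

Area of P2's cell: 252.9658

1. box [0,73]×[0,33]: [(0, 0) (73, 0) (73, 33) (0, 33)]
2. ⊥bis P2·P0 via (9.81,13.24): [(0, 0) (6.5658, 0) (14.6519, 33) (0, 33)]  |A|=350.0907
3. ⊥bis P2·P1 via (5.44,12.12): [(0, 11.7297) (9.6089, 12.4191) (14.6519, 33) (0, 33)]  |A|=252.9658
4. ⊥bis P2·P3 via (20.82,18.775): [(0, 11.7297) (9.6089, 12.4191) (14.6519, 33) (0, 33)]  |A|=252.9658
5. canonical 4-gon: [(0, 11.7297) (9.6089, 12.4191) (14.6519, 33) (0, 33)]
6. shoelace: 252.9658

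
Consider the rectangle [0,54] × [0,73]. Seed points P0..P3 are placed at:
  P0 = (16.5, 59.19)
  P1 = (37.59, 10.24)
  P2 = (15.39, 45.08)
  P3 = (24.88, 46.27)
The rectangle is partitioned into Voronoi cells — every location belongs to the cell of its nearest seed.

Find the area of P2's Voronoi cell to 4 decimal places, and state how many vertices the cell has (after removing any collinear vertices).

Area of P2's cell: 738.6999 (4 vertices)

1. box [0,54]×[0,73]: [(0, 0) (54, 0) (54, 73) (0, 73)]
2. ⊥bis P2·P0 via (15.945,52.135): [(0, 53.3894) (0, 0) (54, 0) (54, 49.1413)]  |A|=2768.3278
3. ⊥bis P2·P1 via (26.49,27.66): [(0, 53.3894) (0, 10.7806) (54, 45.1893) (54, 49.1413)]  |A|=1257.1393
4. ⊥bis P2·P3 via (20.135,45.675): [(19.3586, 51.8665) (0, 53.3894) (0, 10.7806) (22.6971, 25.2431)]  |A|=738.6999
5. canonical 4-gon: [(19.3586, 51.8665) (0, 53.3894) (0, 10.7806) (22.6971, 25.2431)]
6. shoelace: 738.6999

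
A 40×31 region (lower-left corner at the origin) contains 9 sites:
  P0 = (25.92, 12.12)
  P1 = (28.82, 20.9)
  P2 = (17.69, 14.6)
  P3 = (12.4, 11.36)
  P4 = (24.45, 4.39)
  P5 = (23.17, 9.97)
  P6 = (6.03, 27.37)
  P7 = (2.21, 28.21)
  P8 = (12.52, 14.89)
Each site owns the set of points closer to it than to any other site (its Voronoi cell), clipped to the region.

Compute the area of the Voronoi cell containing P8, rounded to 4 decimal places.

Area of P8's cell: 106.9333

1. box [0,40]×[0,31]: [(0, 0) (40, 0) (40, 31) (0, 31)]
2. ⊥bis P8·P0 via (19.22,13.505): [(0, 0) (16.4283, 0) (22.8365, 31) (0, 31)]  |A|=608.6044
3. ⊥bis P8·P1 via (20.67,17.895): [(0, 0) (16.4283, 0) (20.3224, 18.8378) (15.838, 31) (0, 31)]  |A|=566.046
4. ⊥bis P8·P2 via (15.105,14.745): [(0, 0) (14.2779, 0) (15.9932, 30.5792) (15.838, 31) (0, 31)]  |A|=469.5302
5. ⊥bis P8·P3 via (12.46,13.125): [(0, 13.5486) (15.0093, 13.0383) (15.9932, 30.5792) (15.838, 31) (0, 31)]  |A|=274.7731
6. ⊥bis P8·P4 via (18.485,9.64): [(0, 13.5486) (15.0093, 13.0383) (15.9932, 30.5792) (15.838, 31) (0, 31)]  |A|=274.7731
7. ⊥bis P8·P5 via (17.845,12.43): [(0, 13.5486) (15.0093, 13.0383) (15.9932, 30.5792) (15.838, 31) (0, 31)]  |A|=274.7731
8. ⊥bis P8·P6 via (9.275,21.13): [(0, 16.3067) (0, 13.5486) (15.0093, 13.0383) (15.6491, 24.4447)]  |A|=107.3451
9. ⊥bis P8·P7 via (7.365,21.55): [(1.8008, 17.2432) (0, 15.8493) (0, 13.5486) (15.0093, 13.0383) (15.6491, 24.4447)]  |A|=106.9333
10. canonical 5-gon: [(1.8008, 17.2432) (0, 15.8493) (0, 13.5486) (15.0093, 13.0383) (15.6491, 24.4447)]
11. shoelace: 106.9333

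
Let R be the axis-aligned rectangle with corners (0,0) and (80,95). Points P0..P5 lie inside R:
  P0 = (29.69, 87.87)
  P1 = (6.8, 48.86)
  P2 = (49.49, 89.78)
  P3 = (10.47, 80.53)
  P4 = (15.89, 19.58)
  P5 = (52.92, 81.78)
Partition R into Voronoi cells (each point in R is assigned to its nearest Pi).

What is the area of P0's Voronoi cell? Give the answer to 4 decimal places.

Area of P0's cell: 549.0767

1. box [0,80]×[0,95]: [(0, 0) (80, 0) (80, 95) (0, 95)]
2. ⊥bis P0·P1 via (18.245,68.365): [(0, 79.0707) (80, 32.1289) (80, 95) (0, 95)]  |A|=3152.0191
3. ⊥bis P0·P2 via (39.59,88.825): [(0, 79.0707) (42.9628, 53.8613) (38.9943, 95) (0, 95)]  |A|=1144.2722
4. ⊥bis P0·P3 via (20.08,84.2): [(28.4037, 62.4042) (42.9628, 53.8613) (38.9943, 95) (15.9555, 95)]  |A|=658.0039
5. ⊥bis P0·P4 via (22.79,53.725): [(28.4037, 62.4042) (42.9628, 53.8613) (38.9943, 95) (15.9555, 95)]  |A|=658.0039
6. ⊥bis P0·P5 via (41.305,84.825): [(28.4037, 62.4042) (34.4908, 58.8324) (40.3334, 81.1188) (38.9943, 95) (15.9555, 95)]  |A|=549.0767
7. canonical 5-gon: [(28.4037, 62.4042) (34.4908, 58.8324) (40.3334, 81.1188) (38.9943, 95) (15.9555, 95)]
8. shoelace: 549.0767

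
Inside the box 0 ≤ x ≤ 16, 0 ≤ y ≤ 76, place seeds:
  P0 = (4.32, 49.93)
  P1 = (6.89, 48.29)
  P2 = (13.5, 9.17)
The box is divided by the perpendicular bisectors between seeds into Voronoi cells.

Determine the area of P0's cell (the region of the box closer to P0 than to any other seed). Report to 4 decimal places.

Area of P0's cell: 370.1898

1. box [0,16]×[0,76]: [(0, 0) (16, 0) (16, 76) (0, 76)]
2. ⊥bis P0·P1 via (5.605,49.11): [(0, 40.3266) (16, 65.3997) (16, 76) (0, 76)]  |A|=370.1898
3. ⊥bis P0·P2 via (8.91,29.55): [(0, 40.3266) (16, 65.3997) (16, 76) (0, 76)]  |A|=370.1898
4. canonical 4-gon: [(0, 40.3266) (16, 65.3997) (16, 76) (0, 76)]
5. shoelace: 370.1898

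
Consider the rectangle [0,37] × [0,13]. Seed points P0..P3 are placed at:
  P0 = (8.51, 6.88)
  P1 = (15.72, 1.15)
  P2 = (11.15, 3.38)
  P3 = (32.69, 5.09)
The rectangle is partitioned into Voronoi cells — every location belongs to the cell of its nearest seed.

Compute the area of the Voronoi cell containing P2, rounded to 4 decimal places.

Area of P2's cell: 51.6277

1. box [0,37]×[0,13]: [(0, 0) (37, 0) (37, 13) (0, 13)]
2. ⊥bis P2·P0 via (9.83,5.13): [(3.0289, 0) (37, 0) (37, 13) (20.2637, 13)]  |A|=329.5983
3. ⊥bis P2·P1 via (13.435,2.265): [(17.747, 11.1017) (3.0289, 0) (12.3298, 0)]  |A|=51.6277
4. ⊥bis P2·P3 via (21.92,4.235): [(17.747, 11.1017) (3.0289, 0) (12.3298, 0)]  |A|=51.6277
5. canonical 3-gon: [(17.747, 11.1017) (3.0289, 0) (12.3298, 0)]
6. shoelace: 51.6277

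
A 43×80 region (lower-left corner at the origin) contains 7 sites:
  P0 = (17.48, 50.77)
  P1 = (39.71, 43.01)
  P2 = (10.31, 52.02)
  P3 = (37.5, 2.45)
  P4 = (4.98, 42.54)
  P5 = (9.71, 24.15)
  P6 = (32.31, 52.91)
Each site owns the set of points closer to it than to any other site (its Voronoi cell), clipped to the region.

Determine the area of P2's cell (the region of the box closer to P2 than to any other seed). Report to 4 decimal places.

Area of P2's cell: 515.9004

1. box [0,43]×[0,80]: [(0, 0) (43, 0) (43, 80) (0, 80)]
2. ⊥bis P2·P0 via (13.895,51.395): [(0, 0) (4.9349, 0) (18.8819, 80) (0, 80)]  |A|=952.6739
3. ⊥bis P2·P1 via (25.01,47.515): [(0, 0) (4.9349, 0) (18.8819, 80) (0, 80)]  |A|=952.6739
4. ⊥bis P2·P3 via (23.905,27.235): [(0, 14.1227) (8.1792, 18.6091) (18.8819, 80) (0, 80)]  |A|=849.0005
5. ⊥bis P2·P4 via (7.645,47.28): [(0, 51.5783) (12.6837, 44.4471) (18.8819, 80) (0, 80)]  |A|=515.9004
6. ⊥bis P2·P5 via (10.01,38.085): [(0, 51.5783) (12.6837, 44.4471) (18.8819, 80) (0, 80)]  |A|=515.9004
7. ⊥bis P2·P6 via (21.31,52.465): [(0, 51.5783) (12.6837, 44.4471) (18.8819, 80) (0, 80)]  |A|=515.9004
8. canonical 4-gon: [(0, 51.5783) (12.6837, 44.4471) (18.8819, 80) (0, 80)]
9. shoelace: 515.9004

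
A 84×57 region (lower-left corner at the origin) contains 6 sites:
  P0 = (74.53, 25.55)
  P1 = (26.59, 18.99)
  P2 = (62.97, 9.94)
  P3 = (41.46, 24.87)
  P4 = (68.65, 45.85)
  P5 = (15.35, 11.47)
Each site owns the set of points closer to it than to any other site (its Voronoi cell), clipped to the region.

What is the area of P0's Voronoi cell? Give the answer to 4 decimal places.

Area of P0's cell: 506.1754

1. box [0,84]×[0,57]: [(0, 0) (84, 0) (84, 57) (0, 57)]
2. ⊥bis P0·P1 via (50.56,22.27): [(53.6074, 0) (84, 0) (84, 57) (45.8076, 57)]  |A|=1954.6724
3. ⊥bis P0·P2 via (68.75,17.745): [(49.1979, 32.2243) (84, 6.4516) (84, 57) (45.8076, 57)]  |A|=1352.7165
4. ⊥bis P0·P3 via (57.995,25.21): [(57.9846, 25.7174) (84, 6.4516) (84, 57) (57.3413, 57)]  |A|=1074.4963
5. ⊥bis P0·P4 via (71.59,35.7): [(57.8611, 31.7233) (57.9846, 25.7174) (84, 6.4516) (84, 39.2946)]  |A|=506.1754
6. ⊥bis P0·P5 via (44.94,18.51): [(57.8611, 31.7233) (57.9846, 25.7174) (84, 6.4516) (84, 39.2946)]  |A|=506.1754
7. canonical 4-gon: [(57.8611, 31.7233) (57.9846, 25.7174) (84, 6.4516) (84, 39.2946)]
8. shoelace: 506.1754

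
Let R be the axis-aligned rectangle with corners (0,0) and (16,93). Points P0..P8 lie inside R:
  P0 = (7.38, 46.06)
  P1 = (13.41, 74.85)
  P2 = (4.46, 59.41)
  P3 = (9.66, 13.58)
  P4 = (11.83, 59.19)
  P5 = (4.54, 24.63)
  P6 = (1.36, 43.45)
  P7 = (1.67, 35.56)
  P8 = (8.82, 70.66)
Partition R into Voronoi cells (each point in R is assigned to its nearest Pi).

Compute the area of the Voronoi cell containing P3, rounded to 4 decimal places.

1. box [0,16]×[0,93]: [(0, 0) (16, 0) (16, 93) (0, 93)]
2. ⊥bis P3·P0 via (8.52,29.82): [(0, 29.2219) (0, 0) (16, 0) (16, 30.3451)]  |A|=476.536
3. ⊥bis P3·P1 via (11.535,44.215): [(0, 29.2219) (0, 0) (16, 0) (16, 30.3451)]  |A|=476.536
4. ⊥bis P3·P2 via (7.06,36.495): [(0, 29.2219) (0, 0) (16, 0) (16, 30.3451)]  |A|=476.536
5. ⊥bis P3·P4 via (10.745,36.385): [(0, 29.2219) (0, 0) (16, 0) (16, 30.3451)]  |A|=476.536
6. ⊥bis P3·P5 via (7.1,19.105): [(0, 15.8152) (0, 0) (16, 0) (16, 23.2288)]  |A|=312.3522
7. ⊥bis P3·P6 via (5.51,28.515): [(0, 15.8152) (0, 0) (16, 0) (16, 23.2288)]  |A|=312.3522
8. ⊥bis P3·P7 via (5.665,24.57): [(0, 15.8152) (0, 0) (16, 0) (16, 23.2288)]  |A|=312.3522
9. ⊥bis P3·P8 via (9.24,42.12): [(0, 15.8152) (0, 0) (16, 0) (16, 23.2288)]  |A|=312.3522
10. canonical 4-gon: [(0, 15.8152) (0, 0) (16, 0) (16, 23.2288)]
11. shoelace: 312.3522

Area of P3's cell: 312.3522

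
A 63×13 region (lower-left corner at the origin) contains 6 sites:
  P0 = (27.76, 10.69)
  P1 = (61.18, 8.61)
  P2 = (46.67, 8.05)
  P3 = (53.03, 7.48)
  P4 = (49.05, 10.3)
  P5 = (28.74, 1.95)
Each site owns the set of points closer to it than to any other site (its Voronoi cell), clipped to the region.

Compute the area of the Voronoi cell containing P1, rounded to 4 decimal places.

1. box [0,63]×[0,13]: [(0, 0) (63, 0) (63, 13) (0, 13)]
2. ⊥bis P1·P0 via (44.47,9.65): [(43.8694, 0) (63, 0) (63, 13) (44.6785, 13)]  |A|=243.4387
3. ⊥bis P1·P2 via (53.925,8.33): [(54.2465, 0) (63, 0) (63, 13) (53.7448, 13)]  |A|=117.0568
4. ⊥bis P1·P3 via (57.105,8.045): [(58.2204, 0) (63, 0) (63, 13) (56.418, 13)]  |A|=73.8502
5. ⊥bis P1·P4 via (55.115,9.455): [(58.2204, 0) (63, 0) (63, 13) (56.418, 13)]  |A|=73.8502
6. ⊥bis P1·P5 via (44.96,5.28): [(58.2204, 0) (63, 0) (63, 13) (56.418, 13)]  |A|=73.8502
7. canonical 4-gon: [(58.2204, 0) (63, 0) (63, 13) (56.418, 13)]
8. shoelace: 73.8502

Area of P1's cell: 73.8502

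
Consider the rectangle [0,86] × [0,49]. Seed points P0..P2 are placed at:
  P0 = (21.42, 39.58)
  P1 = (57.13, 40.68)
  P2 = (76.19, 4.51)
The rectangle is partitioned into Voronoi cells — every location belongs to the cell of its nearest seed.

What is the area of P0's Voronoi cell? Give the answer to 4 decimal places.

1. box [0,86]×[0,49]: [(0, 0) (86, 0) (86, 49) (0, 49)]
2. ⊥bis P0·P1 via (39.275,40.13): [(0, 0) (40.5112, 0) (39.0018, 49) (0, 49)]  |A|=1948.0666
3. ⊥bis P0·P2 via (48.805,22.045): [(0, 0) (34.6893, 0) (40.2439, 8.6749) (39.0018, 49) (0, 49)]  |A|=1922.8146
4. canonical 5-gon: [(0, 0) (34.6893, 0) (40.2439, 8.6749) (39.0018, 49) (0, 49)]
5. shoelace: 1922.8146

Area of P0's cell: 1922.8146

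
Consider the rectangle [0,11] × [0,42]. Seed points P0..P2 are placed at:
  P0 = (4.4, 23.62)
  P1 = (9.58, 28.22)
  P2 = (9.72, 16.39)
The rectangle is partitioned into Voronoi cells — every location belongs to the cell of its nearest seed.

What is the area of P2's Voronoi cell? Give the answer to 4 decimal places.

1. box [0,11]×[0,42]: [(0, 0) (11, 0) (11, 42) (0, 42)]
2. ⊥bis P2·P0 via (7.06,20.005): [(0, 14.8101) (0, 0) (11, 0) (11, 22.9041)]  |A|=207.4283
3. ⊥bis P2·P1 via (9.65,22.305): [(10.1945, 22.3114) (0, 14.8101) (0, 0) (11, 0) (11, 22.321)]  |A|=207.1934
4. canonical 5-gon: [(10.1945, 22.3114) (0, 14.8101) (0, 0) (11, 0) (11, 22.321)]
5. shoelace: 207.1934

Area of P2's cell: 207.1934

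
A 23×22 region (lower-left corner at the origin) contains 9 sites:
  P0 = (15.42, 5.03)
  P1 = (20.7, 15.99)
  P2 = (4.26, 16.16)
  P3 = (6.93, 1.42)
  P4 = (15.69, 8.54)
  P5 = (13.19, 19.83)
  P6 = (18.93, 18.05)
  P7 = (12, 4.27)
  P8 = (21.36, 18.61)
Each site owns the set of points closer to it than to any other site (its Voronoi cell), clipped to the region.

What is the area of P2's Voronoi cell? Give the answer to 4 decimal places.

Area of P2's cell: 119.4378

1. box [0,23]×[0,22]: [(0, 0) (23, 0) (23, 22) (0, 22)]
2. ⊥bis P2·P0 via (9.84,10.595): [(0, 0.7285) (21.2143, 22) (0, 22)]  |A|=225.6307
3. ⊥bis P2·P1 via (12.48,16.075): [(0, 0.7285) (12.4504, 13.2124) (12.5413, 22) (0, 22)]  |A|=187.5231
4. ⊥bis P2·P3 via (5.595,8.79): [(0, 7.7765) (8.5789, 9.3305) (12.4504, 13.2124) (12.5413, 22) (0, 22)]  |A|=157.2908
5. ⊥bis P2·P4 via (9.975,12.35): [(0, 7.7765) (7.8773, 9.2034) (12.4803, 16.108) (12.5413, 22) (0, 22)]  |A|=149.6141
6. ⊥bis P2·P5 via (8.725,17.995): [(0, 7.7765) (7.8773, 9.2034) (10.6369, 13.3429) (7.079, 22) (0, 22)]  |A|=120.624
7. ⊥bis P2·P6 via (11.595,17.105): [(0, 7.7765) (7.8773, 9.2034) (10.6369, 13.3429) (7.079, 22) (0, 22)]  |A|=120.624
8. ⊥bis P2·P7 via (8.13,10.215): [(0, 7.7765) (6.0743, 8.8768) (8.875, 10.6999) (10.6369, 13.3429) (7.079, 22) (0, 22)]  |A|=119.4378
9. ⊥bis P2·P8 via (12.81,17.385): [(0, 7.7765) (6.0743, 8.8768) (8.875, 10.6999) (10.6369, 13.3429) (7.079, 22) (0, 22)]  |A|=119.4378
10. canonical 6-gon: [(0, 7.7765) (6.0743, 8.8768) (8.875, 10.6999) (10.6369, 13.3429) (7.079, 22) (0, 22)]
11. shoelace: 119.4378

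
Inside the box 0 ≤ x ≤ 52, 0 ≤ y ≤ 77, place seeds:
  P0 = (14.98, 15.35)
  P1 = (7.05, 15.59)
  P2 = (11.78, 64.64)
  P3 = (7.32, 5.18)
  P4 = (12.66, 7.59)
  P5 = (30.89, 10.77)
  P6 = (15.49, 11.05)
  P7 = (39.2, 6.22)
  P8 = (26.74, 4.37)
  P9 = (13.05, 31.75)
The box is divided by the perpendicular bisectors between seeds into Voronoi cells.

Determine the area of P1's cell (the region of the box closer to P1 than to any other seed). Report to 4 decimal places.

Area of P1's cell: 163.3895

1. box [0,52]×[0,77]: [(0, 0) (52, 0) (52, 77) (0, 77)]
2. ⊥bis P1·P0 via (11.015,15.47): [(0, 0) (10.5468, 0) (12.8772, 77) (0, 77)]  |A|=901.8239
3. ⊥bis P1·P2 via (9.415,40.115): [(0, 41.0229) (0, 0) (10.5468, 0) (11.754, 39.8894)]  |A|=451.4457
4. ⊥bis P1·P3 via (7.185,10.385): [(0, 41.0229) (0, 10.1986) (10.864, 10.4804) (11.754, 39.8894)]  |A|=340.7792
5. ⊥bis P1·P4 via (9.855,11.59): [(0, 41.0229) (0, 10.1986) (8.1732, 10.4106) (10.9202, 12.337) (11.754, 39.8894)]  |A|=338.2834
6. ⊥bis P1·P5 via (18.97,13.18): [(0, 41.0229) (0, 10.1986) (8.1732, 10.4106) (10.9202, 12.337) (11.754, 39.8894)]  |A|=338.2834
7. ⊥bis P1·P6 via (11.27,13.32): [(0, 41.0229) (0, 10.1986) (8.1732, 10.4106) (10.6328, 12.1354) (10.9308, 12.6895) (11.754, 39.8894)]  |A|=338.2338
8. ⊥bis P1·P7 via (23.125,10.905): [(0, 41.0229) (0, 10.1986) (8.1732, 10.4106) (10.6328, 12.1354) (10.9308, 12.6895) (11.754, 39.8894)]  |A|=338.2338
9. ⊥bis P1·P8 via (16.895,9.98): [(0, 41.0229) (0, 10.1986) (8.1732, 10.4106) (10.6328, 12.1354) (10.9308, 12.6895) (11.754, 39.8894)]  |A|=338.2338
10. ⊥bis P1·P9 via (10.05,23.67): [(0, 27.4014) (0, 10.1986) (8.1732, 10.4106) (10.6328, 12.1354) (10.9308, 12.6895) (11.2497, 23.2246)]  |A|=163.3895
11. canonical 6-gon: [(0, 27.4014) (0, 10.1986) (8.1732, 10.4106) (10.6328, 12.1354) (10.9308, 12.6895) (11.2497, 23.2246)]
12. shoelace: 163.3895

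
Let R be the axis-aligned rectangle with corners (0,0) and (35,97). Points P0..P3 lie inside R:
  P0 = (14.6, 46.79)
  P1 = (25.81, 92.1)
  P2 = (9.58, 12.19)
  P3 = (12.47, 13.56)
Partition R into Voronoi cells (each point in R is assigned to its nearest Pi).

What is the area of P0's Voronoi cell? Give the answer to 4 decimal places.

1. box [0,35]×[0,97]: [(0, 0) (35, 0) (35, 97) (0, 97)]
2. ⊥bis P0·P1 via (20.205,69.445): [(0, 74.4439) (0, 0) (35, 0) (35, 65.7846)]  |A|=2453.9982
3. ⊥bis P0·P2 via (12.09,29.49): [(0, 74.4439) (0, 31.2441) (35, 26.1661) (35, 65.7846)]  |A|=1449.3204
4. ⊥bis P0·P3 via (13.535,30.175): [(0, 74.4439) (0, 31.2441) (2.4883, 30.8831) (35, 28.7991) (35, 65.7846)]  |A|=1406.5178
5. canonical 5-gon: [(0, 74.4439) (0, 31.2441) (2.4883, 30.8831) (35, 28.7991) (35, 65.7846)]
6. shoelace: 1406.5178

Area of P0's cell: 1406.5178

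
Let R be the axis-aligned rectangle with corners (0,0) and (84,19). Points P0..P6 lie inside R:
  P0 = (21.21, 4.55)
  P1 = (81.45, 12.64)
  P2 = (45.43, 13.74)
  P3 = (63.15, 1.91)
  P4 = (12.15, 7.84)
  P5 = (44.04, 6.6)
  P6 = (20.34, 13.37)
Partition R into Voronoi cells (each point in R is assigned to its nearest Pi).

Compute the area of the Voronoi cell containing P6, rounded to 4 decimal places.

1. box [0,84]×[0,19]: [(0, 0) (84, 0) (84, 19) (0, 19)]
2. ⊥bis P6·P0 via (20.775,8.96): [(0, 6.9108) (84, 15.1965) (84, 19) (0, 19)]  |A|=667.4957
3. ⊥bis P6·P1 via (50.895,13.005): [(0, 6.9108) (50.8822, 11.9298) (50.9666, 19) (0, 19)]  |A|=487.7364
4. ⊥bis P6·P2 via (32.885,13.555): [(0, 6.9108) (32.9351, 10.1595) (32.8047, 19) (0, 19)]  |A|=344.0855
5. ⊥bis P6·P3 via (41.745,7.64): [(0, 6.9108) (32.9351, 10.1595) (32.8047, 19) (0, 19)]  |A|=344.0855
6. ⊥bis P6·P4 via (16.245,10.605): [(17.5692, 8.6438) (32.9351, 10.1595) (32.8047, 19) (10.5766, 19)]  |A|=183.1195
7. ⊥bis P6·P5 via (32.19,9.985): [(17.5692, 8.6438) (32.2197, 10.0889) (32.9009, 12.4738) (32.8047, 19) (10.5766, 19)]  |A|=182.2905
8. canonical 5-gon: [(17.5692, 8.6438) (32.2197, 10.0889) (32.9009, 12.4738) (32.8047, 19) (10.5766, 19)]
9. shoelace: 182.2905

Area of P6's cell: 182.2905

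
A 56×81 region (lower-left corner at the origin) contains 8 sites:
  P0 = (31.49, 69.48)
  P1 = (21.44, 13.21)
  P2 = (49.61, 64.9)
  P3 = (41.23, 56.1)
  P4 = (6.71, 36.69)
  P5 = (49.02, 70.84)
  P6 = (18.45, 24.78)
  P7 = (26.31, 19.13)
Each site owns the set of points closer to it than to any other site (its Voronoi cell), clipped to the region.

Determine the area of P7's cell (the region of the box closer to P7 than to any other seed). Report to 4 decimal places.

Area of P7's cell: 897.4324

1. box [0,56]×[0,81]: [(0, 0) (56, 0) (56, 81) (0, 81)]
2. ⊥bis P7·P0 via (28.9,44.305): [(0, 47.2782) (0, 0) (56, 0) (56, 41.517)]  |A|=2486.2651
3. ⊥bis P7·P1 via (23.875,16.17): [(0, 47.2782) (0, 35.8104) (43.5313, 0) (56, 0) (56, 41.517)]  |A|=1706.8274
4. ⊥bis P7·P2 via (37.96,42.015): [(34.6169, 43.7168) (0, 47.2782) (0, 35.8104) (43.5313, 0) (56, 0) (56, 32.8314)]  |A|=1613.9658
5. ⊥bis P7·P3 via (33.77,37.615): [(13.1875, 45.9215) (0, 47.2782) (0, 35.8104) (43.5313, 0) (56, 0) (56, 28.6436)]  |A|=1431.2575
6. ⊥bis P7·P4 via (16.51,27.91): [(27.4794, 40.1537) (13.5797, 24.6393) (43.5313, 0) (56, 0) (56, 28.6436)]  |A|=1062.379
7. ⊥bis P7·P5 via (37.665,44.985): [(27.4794, 40.1537) (13.5797, 24.6393) (43.5313, 0) (56, 0) (56, 28.6436)]  |A|=1062.379
8. ⊥bis P7·P6 via (22.38,21.955): [(33.6668, 37.6566) (20.3224, 19.0925) (43.5313, 0) (56, 0) (56, 28.6436)]  |A|=897.4324
9. canonical 5-gon: [(33.6668, 37.6566) (20.3224, 19.0925) (43.5313, 0) (56, 0) (56, 28.6436)]
10. shoelace: 897.4324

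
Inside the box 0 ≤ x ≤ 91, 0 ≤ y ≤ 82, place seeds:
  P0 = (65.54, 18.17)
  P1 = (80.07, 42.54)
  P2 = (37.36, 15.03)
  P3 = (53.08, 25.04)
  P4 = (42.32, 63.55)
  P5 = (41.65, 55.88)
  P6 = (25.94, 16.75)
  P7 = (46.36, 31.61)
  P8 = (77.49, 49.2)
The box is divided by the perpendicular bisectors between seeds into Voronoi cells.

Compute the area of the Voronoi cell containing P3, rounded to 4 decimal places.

Area of P3's cell: 301.1506

1. box [0,91]×[0,82]: [(0, 0) (91, 0) (91, 82) (0, 82)]
2. ⊥bis P3·P0 via (59.31,21.605): [(0, 0) (47.3978, 0) (91, 79.0806) (91, 82) (0, 82)]  |A|=5737.9548
3. ⊥bis P3·P1 via (66.575,33.79): [(0, 0) (47.3978, 0) (66.2796, 34.2456) (35.3162, 82) (0, 82)]  |A|=4372.2976
4. ⊥bis P3·P2 via (45.22,20.035): [(52.3075, 8.9046) (66.2796, 34.2456) (35.3162, 82) (5.7626, 82)]  |A|=1806.0503
5. ⊥bis P3·P4 via (47.7,44.295): [(32.4799, 40.0424) (52.3075, 8.9046) (66.2796, 34.2456) (57.9134, 47.1487)]  |A|=662.5663
6. ⊥bis P3·P5 via (47.365,40.46): [(35.1069, 35.9169) (52.3075, 8.9046) (66.2796, 34.2456) (59.3663, 44.9079)]  |A|=567.0581
7. ⊥bis P3·P6 via (39.51,20.895): [(35.1069, 35.9169) (52.3075, 8.9046) (66.2796, 34.2456) (59.3663, 44.9079)]  |A|=567.0581
8. ⊥bis P3·P7 via (49.72,28.325): [(43.7981, 22.2679) (52.3075, 8.9046) (66.2796, 34.2456) (61.9846, 40.8697)]  |A|=301.355
9. ⊥bis P3·P8 via (65.285,37.12): [(61.7805, 40.6608) (43.7981, 22.2679) (52.3075, 8.9046) (66.2796, 34.2456) (62.7651, 39.666)]  |A|=301.1506
10. canonical 5-gon: [(61.7805, 40.6608) (43.7981, 22.2679) (52.3075, 8.9046) (66.2796, 34.2456) (62.7651, 39.666)]
11. shoelace: 301.1506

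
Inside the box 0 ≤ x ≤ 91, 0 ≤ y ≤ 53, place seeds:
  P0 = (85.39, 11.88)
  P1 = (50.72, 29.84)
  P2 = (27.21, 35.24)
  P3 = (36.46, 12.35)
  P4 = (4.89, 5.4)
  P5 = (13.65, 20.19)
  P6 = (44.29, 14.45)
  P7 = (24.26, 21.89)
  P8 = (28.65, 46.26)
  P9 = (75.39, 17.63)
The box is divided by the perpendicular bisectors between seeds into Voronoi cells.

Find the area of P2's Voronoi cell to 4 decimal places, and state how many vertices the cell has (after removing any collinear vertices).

1. box [0,91]×[0,53]: [(0, 0) (91, 0) (91, 53) (0, 53)]
2. ⊥bis P2·P0 via (56.3,23.56): [(0, 0) (46.8404, 0) (68.1205, 53) (0, 53)]  |A|=3046.4637
3. ⊥bis P2·P1 via (38.965,32.54): [(0, 0) (31.4909, 0) (43.6644, 53) (0, 53)]  |A|=1991.6168
4. ⊥bis P2·P3 via (31.835,23.795): [(0, 10.9303) (37.4804, 26.0763) (43.6644, 53) (0, 53)]  |A|=1376.1981
5. ⊥bis P2·P4 via (16.05,20.32): [(0, 32.3252) (18.5705, 18.4347) (37.4804, 26.0763) (43.6644, 53) (0, 53)]  |A|=1177.5408
6. ⊥bis P2·P5 via (20.43,27.715): [(0, 46.1224) (26.965, 21.827) (37.4804, 26.0763) (43.6644, 53) (0, 53)]  |A|=901.7208
7. ⊥bis P2·P6 via (35.75,24.845): [(0, 46.1224) (26.965, 21.827) (37.0246, 25.8922) (37.5342, 26.3108) (43.6644, 53) (0, 53)]  |A|=901.6723
8. ⊥bis P2·P7 via (25.735,28.565): [(0, 46.1224) (17.4562, 30.3944) (37.1955, 26.0325) (37.5342, 26.3108) (43.6644, 53) (0, 53)]  |A|=837.4944
9. ⊥bis P2·P8 via (27.93,40.75): [(2.2363, 44.1074) (17.4562, 30.3944) (37.1955, 26.0325) (37.5342, 26.3108) (40.4742, 39.1108)]  |A|=362.1428
10. ⊥bis P2·P9 via (51.3,26.435): [(2.2363, 44.1074) (17.4562, 30.3944) (37.1955, 26.0325) (37.5342, 26.3108) (40.4742, 39.1108)]  |A|=362.1428
11. canonical 5-gon: [(2.2363, 44.1074) (17.4562, 30.3944) (37.1955, 26.0325) (37.5342, 26.3108) (40.4742, 39.1108)]
12. shoelace: 362.1428

Area of P2's cell: 362.1428 (5 vertices)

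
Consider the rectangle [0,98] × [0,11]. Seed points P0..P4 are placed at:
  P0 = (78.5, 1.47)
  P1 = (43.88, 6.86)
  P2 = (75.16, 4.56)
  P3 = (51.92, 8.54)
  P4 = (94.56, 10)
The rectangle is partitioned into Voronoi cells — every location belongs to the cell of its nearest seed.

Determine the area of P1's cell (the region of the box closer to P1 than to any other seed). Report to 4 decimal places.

1. box [0,98]×[0,11]: [(0, 0) (98, 0) (98, 11) (0, 11)]
2. ⊥bis P1·P0 via (61.19,4.165): [(0, 0) (60.5415, 0) (62.2541, 11) (0, 11)]  |A|=675.3763
3. ⊥bis P1·P2 via (59.52,5.71): [(0, 0) (59.1001, 0) (59.909, 11) (0, 11)]  |A|=654.5501
4. ⊥bis P1·P3 via (47.9,7.7): [(0, 0) (49.509, 0) (47.2104, 11) (0, 11)]  |A|=531.9567
5. ⊥bis P1·P4 via (69.22,8.43): [(0, 0) (49.509, 0) (47.2104, 11) (0, 11)]  |A|=531.9567
6. canonical 4-gon: [(0, 0) (49.509, 0) (47.2104, 11) (0, 11)]
7. shoelace: 531.9567

Area of P1's cell: 531.9567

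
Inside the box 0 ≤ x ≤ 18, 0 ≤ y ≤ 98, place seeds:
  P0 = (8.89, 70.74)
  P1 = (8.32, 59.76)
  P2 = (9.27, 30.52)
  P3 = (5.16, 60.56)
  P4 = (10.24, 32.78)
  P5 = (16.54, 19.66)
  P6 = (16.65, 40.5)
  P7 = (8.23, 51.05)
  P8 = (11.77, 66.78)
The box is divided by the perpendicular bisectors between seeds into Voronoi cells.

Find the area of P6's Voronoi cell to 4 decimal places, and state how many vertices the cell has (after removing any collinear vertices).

1. box [0,18]×[0,98]: [(0, 0) (18, 0) (18, 98) (0, 98)]
2. ⊥bis P6·P0 via (12.77,55.62): [(0, 52.343) (0, 0) (18, 0) (18, 56.9621)]  |A|=983.7462
3. ⊥bis P6·P1 via (12.485,50.13): [(0, 44.7302) (0, 0) (18, 0) (18, 52.5153)]  |A|=875.2091
4. ⊥bis P6·P2 via (12.96,35.51): [(0.3101, 44.8643) (18, 31.783) (18, 52.5153)]  |A|=183.3754
5. ⊥bis P6·P3 via (10.905,50.53): [(3.1822, 46.1065) (0.6171, 44.6373) (18, 31.783) (18, 52.5153)]  |A|=182.8587
6. ⊥bis P6·P4 via (13.445,36.64): [(3.1822, 46.1065) (2.5085, 45.7207) (18, 32.8579) (18, 52.5153)]  |A|=152.9604
7. ⊥bis P6·P5 via (16.595,30.08): [(3.1822, 46.1065) (2.5085, 45.7207) (18, 32.8579) (18, 52.5153)]  |A|=152.9604
8. ⊥bis P6·P7 via (12.44,45.775): [(7.3427, 41.7068) (18, 32.8579) (18, 50.2125)]  |A|=92.4763
9. ⊥bis P6·P8 via (14.21,53.64): [(7.3427, 41.7068) (18, 32.8579) (18, 50.2125)]  |A|=92.4763
10. canonical 3-gon: [(7.3427, 41.7068) (18, 32.8579) (18, 50.2125)]
11. shoelace: 92.4763

Area of P6's cell: 92.4763 (3 vertices)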